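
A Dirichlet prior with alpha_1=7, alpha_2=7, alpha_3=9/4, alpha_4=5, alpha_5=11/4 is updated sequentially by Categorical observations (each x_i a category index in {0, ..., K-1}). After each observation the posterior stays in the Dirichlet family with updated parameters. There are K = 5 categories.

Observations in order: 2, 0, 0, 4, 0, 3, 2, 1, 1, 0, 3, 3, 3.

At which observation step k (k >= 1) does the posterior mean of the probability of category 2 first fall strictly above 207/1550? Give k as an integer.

obs 1: x=2 → posterior Dirichlet(7, 7, 13/4, 5, 11/4)
obs 2: x=0 → posterior Dirichlet(8, 7, 13/4, 5, 11/4)
obs 3: x=0 → posterior Dirichlet(9, 7, 13/4, 5, 11/4)
obs 4: x=4 → posterior Dirichlet(9, 7, 13/4, 5, 15/4)
obs 5: x=0 → posterior Dirichlet(10, 7, 13/4, 5, 15/4)
obs 6: x=3 → posterior Dirichlet(10, 7, 13/4, 6, 15/4)
obs 7: x=2 → posterior Dirichlet(10, 7, 17/4, 6, 15/4)
obs 8: x=1 → posterior Dirichlet(10, 8, 17/4, 6, 15/4)
obs 9: x=1 → posterior Dirichlet(10, 9, 17/4, 6, 15/4)
obs 10: x=0 → posterior Dirichlet(11, 9, 17/4, 6, 15/4)
obs 11: x=3 → posterior Dirichlet(11, 9, 17/4, 7, 15/4)
obs 12: x=3 → posterior Dirichlet(11, 9, 17/4, 8, 15/4)
obs 13: x=3 → posterior Dirichlet(11, 9, 17/4, 9, 15/4)

k = 7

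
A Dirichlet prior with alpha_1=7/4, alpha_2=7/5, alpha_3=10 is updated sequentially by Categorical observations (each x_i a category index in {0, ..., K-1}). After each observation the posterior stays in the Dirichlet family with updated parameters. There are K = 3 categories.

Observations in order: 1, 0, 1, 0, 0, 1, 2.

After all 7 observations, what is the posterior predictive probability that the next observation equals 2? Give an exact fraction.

220/403

obs 1: x=1 → posterior Dirichlet(7/4, 12/5, 10)
obs 2: x=0 → posterior Dirichlet(11/4, 12/5, 10)
obs 3: x=1 → posterior Dirichlet(11/4, 17/5, 10)
obs 4: x=0 → posterior Dirichlet(15/4, 17/5, 10)
obs 5: x=0 → posterior Dirichlet(19/4, 17/5, 10)
obs 6: x=1 → posterior Dirichlet(19/4, 22/5, 10)
obs 7: x=2 → posterior Dirichlet(19/4, 22/5, 11)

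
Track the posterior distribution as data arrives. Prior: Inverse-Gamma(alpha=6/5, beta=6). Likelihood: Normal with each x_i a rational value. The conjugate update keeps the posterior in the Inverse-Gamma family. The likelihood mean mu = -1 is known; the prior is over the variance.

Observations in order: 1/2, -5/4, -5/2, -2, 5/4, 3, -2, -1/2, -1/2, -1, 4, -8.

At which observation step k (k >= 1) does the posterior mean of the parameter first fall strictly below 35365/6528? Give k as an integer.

k = 3

obs 1: x=1/2 → posterior Inverse-Gamma(17/10, 57/8)
obs 2: x=-5/4 → posterior Inverse-Gamma(11/5, 229/32)
obs 3: x=-5/2 → posterior Inverse-Gamma(27/10, 265/32)
obs 4: x=-2 → posterior Inverse-Gamma(16/5, 281/32)
obs 5: x=5/4 → posterior Inverse-Gamma(37/10, 181/16)
obs 6: x=3 → posterior Inverse-Gamma(21/5, 309/16)
obs 7: x=-2 → posterior Inverse-Gamma(47/10, 317/16)
obs 8: x=-1/2 → posterior Inverse-Gamma(26/5, 319/16)
obs 9: x=-1/2 → posterior Inverse-Gamma(57/10, 321/16)
obs 10: x=-1 → posterior Inverse-Gamma(31/5, 321/16)
obs 11: x=4 → posterior Inverse-Gamma(67/10, 521/16)
obs 12: x=-8 → posterior Inverse-Gamma(36/5, 913/16)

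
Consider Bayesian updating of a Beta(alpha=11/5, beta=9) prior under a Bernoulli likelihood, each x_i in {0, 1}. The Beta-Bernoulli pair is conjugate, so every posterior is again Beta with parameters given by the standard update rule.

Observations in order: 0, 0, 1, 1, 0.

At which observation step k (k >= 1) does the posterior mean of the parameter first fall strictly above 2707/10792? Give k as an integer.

obs 1: x=0 → posterior Beta(11/5, 10)
obs 2: x=0 → posterior Beta(11/5, 11)
obs 3: x=1 → posterior Beta(16/5, 11)
obs 4: x=1 → posterior Beta(21/5, 11)
obs 5: x=0 → posterior Beta(21/5, 12)

k = 4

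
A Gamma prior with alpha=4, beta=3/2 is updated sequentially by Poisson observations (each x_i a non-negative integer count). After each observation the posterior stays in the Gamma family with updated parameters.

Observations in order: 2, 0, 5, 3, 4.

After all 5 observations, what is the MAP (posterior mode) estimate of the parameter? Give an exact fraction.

34/13

obs 1: x=2 → posterior Gamma(6, 5/2)
obs 2: x=0 → posterior Gamma(6, 7/2)
obs 3: x=5 → posterior Gamma(11, 9/2)
obs 4: x=3 → posterior Gamma(14, 11/2)
obs 5: x=4 → posterior Gamma(18, 13/2)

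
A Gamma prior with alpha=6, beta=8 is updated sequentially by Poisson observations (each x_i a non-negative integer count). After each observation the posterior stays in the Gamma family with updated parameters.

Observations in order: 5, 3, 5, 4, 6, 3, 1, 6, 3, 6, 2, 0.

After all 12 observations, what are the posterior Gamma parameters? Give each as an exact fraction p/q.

alpha=50, beta=20

obs 1: x=5 → posterior Gamma(11, 9)
obs 2: x=3 → posterior Gamma(14, 10)
obs 3: x=5 → posterior Gamma(19, 11)
obs 4: x=4 → posterior Gamma(23, 12)
obs 5: x=6 → posterior Gamma(29, 13)
obs 6: x=3 → posterior Gamma(32, 14)
obs 7: x=1 → posterior Gamma(33, 15)
obs 8: x=6 → posterior Gamma(39, 16)
obs 9: x=3 → posterior Gamma(42, 17)
obs 10: x=6 → posterior Gamma(48, 18)
obs 11: x=2 → posterior Gamma(50, 19)
obs 12: x=0 → posterior Gamma(50, 20)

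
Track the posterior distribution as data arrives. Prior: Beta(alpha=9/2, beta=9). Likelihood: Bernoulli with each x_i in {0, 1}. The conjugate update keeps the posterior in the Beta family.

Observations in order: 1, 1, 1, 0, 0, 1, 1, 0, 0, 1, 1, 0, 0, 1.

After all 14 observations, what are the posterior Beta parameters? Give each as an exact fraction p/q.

obs 1: x=1 → posterior Beta(11/2, 9)
obs 2: x=1 → posterior Beta(13/2, 9)
obs 3: x=1 → posterior Beta(15/2, 9)
obs 4: x=0 → posterior Beta(15/2, 10)
obs 5: x=0 → posterior Beta(15/2, 11)
obs 6: x=1 → posterior Beta(17/2, 11)
obs 7: x=1 → posterior Beta(19/2, 11)
obs 8: x=0 → posterior Beta(19/2, 12)
obs 9: x=0 → posterior Beta(19/2, 13)
obs 10: x=1 → posterior Beta(21/2, 13)
obs 11: x=1 → posterior Beta(23/2, 13)
obs 12: x=0 → posterior Beta(23/2, 14)
obs 13: x=0 → posterior Beta(23/2, 15)
obs 14: x=1 → posterior Beta(25/2, 15)

alpha=25/2, beta=15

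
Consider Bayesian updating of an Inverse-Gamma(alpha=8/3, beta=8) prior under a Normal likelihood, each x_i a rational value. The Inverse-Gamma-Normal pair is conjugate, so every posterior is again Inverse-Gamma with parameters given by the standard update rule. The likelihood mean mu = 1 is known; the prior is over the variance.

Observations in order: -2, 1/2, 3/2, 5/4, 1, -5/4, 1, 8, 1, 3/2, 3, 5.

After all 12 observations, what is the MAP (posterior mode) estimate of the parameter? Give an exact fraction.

obs 1: x=-2 → posterior Inverse-Gamma(19/6, 25/2)
obs 2: x=1/2 → posterior Inverse-Gamma(11/3, 101/8)
obs 3: x=3/2 → posterior Inverse-Gamma(25/6, 51/4)
obs 4: x=5/4 → posterior Inverse-Gamma(14/3, 409/32)
obs 5: x=1 → posterior Inverse-Gamma(31/6, 409/32)
obs 6: x=-5/4 → posterior Inverse-Gamma(17/3, 245/16)
obs 7: x=1 → posterior Inverse-Gamma(37/6, 245/16)
obs 8: x=8 → posterior Inverse-Gamma(20/3, 637/16)
obs 9: x=1 → posterior Inverse-Gamma(43/6, 637/16)
obs 10: x=3/2 → posterior Inverse-Gamma(23/3, 639/16)
obs 11: x=3 → posterior Inverse-Gamma(49/6, 671/16)
obs 12: x=5 → posterior Inverse-Gamma(26/3, 799/16)

2397/464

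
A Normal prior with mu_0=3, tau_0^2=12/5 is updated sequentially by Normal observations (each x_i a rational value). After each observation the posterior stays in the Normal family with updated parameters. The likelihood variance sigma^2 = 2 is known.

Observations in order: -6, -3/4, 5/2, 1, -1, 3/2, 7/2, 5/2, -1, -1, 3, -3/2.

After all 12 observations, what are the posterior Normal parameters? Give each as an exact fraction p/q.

obs 1: x=-6 → posterior Normal(-21/11, 12/11)
obs 2: x=-3/4 → posterior Normal(-3/2, 12/17)
obs 3: x=5/2 → posterior Normal(-21/46, 12/23)
obs 4: x=1 → posterior Normal(-9/58, 12/29)
obs 5: x=-1 → posterior Normal(-3/10, 12/35)
obs 6: x=3/2 → posterior Normal(-3/82, 12/41)
obs 7: x=7/2 → posterior Normal(39/94, 12/47)
obs 8: x=5/2 → posterior Normal(69/106, 12/53)
obs 9: x=-1 → posterior Normal(57/118, 12/59)
obs 10: x=-1 → posterior Normal(9/26, 12/65)
obs 11: x=3 → posterior Normal(81/142, 12/71)
obs 12: x=-3/2 → posterior Normal(9/22, 12/77)

mu_0=9/22, tau_0^2=12/77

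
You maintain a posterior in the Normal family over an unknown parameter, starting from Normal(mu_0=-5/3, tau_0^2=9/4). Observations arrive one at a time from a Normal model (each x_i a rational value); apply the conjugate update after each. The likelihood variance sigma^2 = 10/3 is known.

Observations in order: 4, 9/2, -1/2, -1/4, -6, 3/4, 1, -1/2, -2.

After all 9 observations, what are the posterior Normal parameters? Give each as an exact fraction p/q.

mu_0=-119/849, tau_0^2=90/283

obs 1: x=4 → posterior Normal(124/201, 90/67)
obs 2: x=9/2 → posterior Normal(977/564, 45/47)
obs 3: x=-1/2 → posterior Normal(448/363, 90/121)
obs 4: x=-1/4 → posterior Normal(1711/1776, 45/74)
obs 5: x=-6 → posterior Normal(-233/2100, 18/35)
obs 6: x=3/4 → posterior Normal(5/1212, 45/101)
obs 7: x=1 → posterior Normal(167/1374, 90/229)
obs 8: x=-1/2 → posterior Normal(43/768, 45/128)
obs 9: x=-2 → posterior Normal(-119/849, 90/283)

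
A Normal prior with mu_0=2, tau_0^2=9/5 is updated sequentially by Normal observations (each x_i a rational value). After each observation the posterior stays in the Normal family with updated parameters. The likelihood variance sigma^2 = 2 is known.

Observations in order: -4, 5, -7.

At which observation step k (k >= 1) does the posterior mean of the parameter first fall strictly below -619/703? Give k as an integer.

obs 1: x=-4 → posterior Normal(-16/19, 18/19)
obs 2: x=5 → posterior Normal(29/28, 9/14)
obs 3: x=-7 → posterior Normal(-34/37, 18/37)

k = 3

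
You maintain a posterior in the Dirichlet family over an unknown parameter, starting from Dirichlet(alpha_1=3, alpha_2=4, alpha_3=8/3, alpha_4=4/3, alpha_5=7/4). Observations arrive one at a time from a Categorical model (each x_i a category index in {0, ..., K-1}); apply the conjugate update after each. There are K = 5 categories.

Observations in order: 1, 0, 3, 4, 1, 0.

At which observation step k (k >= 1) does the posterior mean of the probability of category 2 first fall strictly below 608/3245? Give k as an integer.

k = 2

obs 1: x=1 → posterior Dirichlet(3, 5, 8/3, 4/3, 7/4)
obs 2: x=0 → posterior Dirichlet(4, 5, 8/3, 4/3, 7/4)
obs 3: x=3 → posterior Dirichlet(4, 5, 8/3, 7/3, 7/4)
obs 4: x=4 → posterior Dirichlet(4, 5, 8/3, 7/3, 11/4)
obs 5: x=1 → posterior Dirichlet(4, 6, 8/3, 7/3, 11/4)
obs 6: x=0 → posterior Dirichlet(5, 6, 8/3, 7/3, 11/4)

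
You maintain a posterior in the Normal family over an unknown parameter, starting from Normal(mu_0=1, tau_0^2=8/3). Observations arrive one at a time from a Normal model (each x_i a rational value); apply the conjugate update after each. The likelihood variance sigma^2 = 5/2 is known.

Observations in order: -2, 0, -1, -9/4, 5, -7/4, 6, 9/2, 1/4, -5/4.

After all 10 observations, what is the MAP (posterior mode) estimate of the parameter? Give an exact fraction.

obs 1: x=-2 → posterior Normal(-17/31, 40/31)
obs 2: x=0 → posterior Normal(-17/47, 40/47)
obs 3: x=-1 → posterior Normal(-11/21, 40/63)
obs 4: x=-9/4 → posterior Normal(-69/79, 40/79)
obs 5: x=5 → posterior Normal(11/95, 8/19)
obs 6: x=-7/4 → posterior Normal(-17/111, 40/111)
obs 7: x=6 → posterior Normal(79/127, 40/127)
obs 8: x=9/2 → posterior Normal(151/143, 40/143)
obs 9: x=1/4 → posterior Normal(155/159, 40/159)
obs 10: x=-5/4 → posterior Normal(27/35, 8/35)

27/35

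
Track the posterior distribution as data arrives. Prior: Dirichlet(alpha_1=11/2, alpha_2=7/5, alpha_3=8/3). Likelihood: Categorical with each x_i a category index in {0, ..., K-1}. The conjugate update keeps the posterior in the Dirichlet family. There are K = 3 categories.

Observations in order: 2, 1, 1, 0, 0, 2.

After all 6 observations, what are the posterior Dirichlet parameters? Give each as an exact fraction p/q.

obs 1: x=2 → posterior Dirichlet(11/2, 7/5, 11/3)
obs 2: x=1 → posterior Dirichlet(11/2, 12/5, 11/3)
obs 3: x=1 → posterior Dirichlet(11/2, 17/5, 11/3)
obs 4: x=0 → posterior Dirichlet(13/2, 17/5, 11/3)
obs 5: x=0 → posterior Dirichlet(15/2, 17/5, 11/3)
obs 6: x=2 → posterior Dirichlet(15/2, 17/5, 14/3)

alpha_1=15/2, alpha_2=17/5, alpha_3=14/3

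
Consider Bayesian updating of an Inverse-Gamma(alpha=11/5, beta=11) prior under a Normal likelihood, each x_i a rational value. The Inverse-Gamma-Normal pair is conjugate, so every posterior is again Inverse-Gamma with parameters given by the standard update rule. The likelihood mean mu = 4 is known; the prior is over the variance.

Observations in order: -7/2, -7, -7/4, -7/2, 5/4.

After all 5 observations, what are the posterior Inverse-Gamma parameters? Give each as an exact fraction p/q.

alpha=47/10, beta=2369/16

obs 1: x=-7/2 → posterior Inverse-Gamma(27/10, 313/8)
obs 2: x=-7 → posterior Inverse-Gamma(16/5, 797/8)
obs 3: x=-7/4 → posterior Inverse-Gamma(37/10, 3717/32)
obs 4: x=-7/2 → posterior Inverse-Gamma(21/5, 4617/32)
obs 5: x=5/4 → posterior Inverse-Gamma(47/10, 2369/16)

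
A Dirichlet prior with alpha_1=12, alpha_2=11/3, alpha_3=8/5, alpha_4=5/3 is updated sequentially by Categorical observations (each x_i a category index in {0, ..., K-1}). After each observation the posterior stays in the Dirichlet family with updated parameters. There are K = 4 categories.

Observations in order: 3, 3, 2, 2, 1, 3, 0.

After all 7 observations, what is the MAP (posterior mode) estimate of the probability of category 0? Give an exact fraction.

180/329

obs 1: x=3 → posterior Dirichlet(12, 11/3, 8/5, 8/3)
obs 2: x=3 → posterior Dirichlet(12, 11/3, 8/5, 11/3)
obs 3: x=2 → posterior Dirichlet(12, 11/3, 13/5, 11/3)
obs 4: x=2 → posterior Dirichlet(12, 11/3, 18/5, 11/3)
obs 5: x=1 → posterior Dirichlet(12, 14/3, 18/5, 11/3)
obs 6: x=3 → posterior Dirichlet(12, 14/3, 18/5, 14/3)
obs 7: x=0 → posterior Dirichlet(13, 14/3, 18/5, 14/3)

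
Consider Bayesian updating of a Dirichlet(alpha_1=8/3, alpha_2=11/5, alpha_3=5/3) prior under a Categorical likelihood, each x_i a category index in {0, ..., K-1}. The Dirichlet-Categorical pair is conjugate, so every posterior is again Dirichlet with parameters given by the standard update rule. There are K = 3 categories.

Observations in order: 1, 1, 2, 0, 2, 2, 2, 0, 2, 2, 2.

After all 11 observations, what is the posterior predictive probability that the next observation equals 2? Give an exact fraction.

obs 1: x=1 → posterior Dirichlet(8/3, 16/5, 5/3)
obs 2: x=1 → posterior Dirichlet(8/3, 21/5, 5/3)
obs 3: x=2 → posterior Dirichlet(8/3, 21/5, 8/3)
obs 4: x=0 → posterior Dirichlet(11/3, 21/5, 8/3)
obs 5: x=2 → posterior Dirichlet(11/3, 21/5, 11/3)
obs 6: x=2 → posterior Dirichlet(11/3, 21/5, 14/3)
obs 7: x=2 → posterior Dirichlet(11/3, 21/5, 17/3)
obs 8: x=0 → posterior Dirichlet(14/3, 21/5, 17/3)
obs 9: x=2 → posterior Dirichlet(14/3, 21/5, 20/3)
obs 10: x=2 → posterior Dirichlet(14/3, 21/5, 23/3)
obs 11: x=2 → posterior Dirichlet(14/3, 21/5, 26/3)

130/263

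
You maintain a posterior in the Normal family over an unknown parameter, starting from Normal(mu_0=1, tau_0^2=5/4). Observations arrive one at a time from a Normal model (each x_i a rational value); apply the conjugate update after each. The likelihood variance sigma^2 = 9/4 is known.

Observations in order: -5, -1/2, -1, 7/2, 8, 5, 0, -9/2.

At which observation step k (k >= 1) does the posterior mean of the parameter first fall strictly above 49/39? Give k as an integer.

obs 1: x=-5 → posterior Normal(-8/7, 45/56)
obs 2: x=-1/2 → posterior Normal(-37/38, 45/76)
obs 3: x=-1 → posterior Normal(-47/48, 15/32)
obs 4: x=7/2 → posterior Normal(-6/29, 45/116)
obs 5: x=8 → posterior Normal(1, 45/136)
obs 6: x=5 → posterior Normal(59/39, 15/52)
obs 7: x=0 → posterior Normal(59/44, 45/176)
obs 8: x=-9/2 → posterior Normal(73/98, 45/196)

k = 6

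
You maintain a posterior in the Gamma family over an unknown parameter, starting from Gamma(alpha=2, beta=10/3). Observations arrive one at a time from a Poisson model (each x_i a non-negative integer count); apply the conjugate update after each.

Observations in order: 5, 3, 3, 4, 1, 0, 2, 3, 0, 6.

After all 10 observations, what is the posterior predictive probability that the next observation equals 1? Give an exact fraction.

obs 1: x=5 → posterior Gamma(7, 13/3)
obs 2: x=3 → posterior Gamma(10, 16/3)
obs 3: x=3 → posterior Gamma(13, 19/3)
obs 4: x=4 → posterior Gamma(17, 22/3)
obs 5: x=1 → posterior Gamma(18, 25/3)
obs 6: x=0 → posterior Gamma(18, 28/3)
obs 7: x=2 → posterior Gamma(20, 31/3)
obs 8: x=3 → posterior Gamma(23, 34/3)
obs 9: x=0 → posterior Gamma(23, 37/3)
obs 10: x=6 → posterior Gamma(29, 40/3)

2507604272519892172800000000000000000000000000000/10093776109231555797740541116805209814919811290249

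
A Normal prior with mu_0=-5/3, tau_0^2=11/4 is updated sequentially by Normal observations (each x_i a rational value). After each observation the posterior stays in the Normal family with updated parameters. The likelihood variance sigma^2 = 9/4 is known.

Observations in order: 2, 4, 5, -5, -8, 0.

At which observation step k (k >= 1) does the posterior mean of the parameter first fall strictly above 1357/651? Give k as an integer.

k = 3

obs 1: x=2 → posterior Normal(7/20, 99/80)
obs 2: x=4 → posterior Normal(51/31, 99/124)
obs 3: x=5 → posterior Normal(53/21, 33/56)
obs 4: x=-5 → posterior Normal(51/53, 99/212)
obs 5: x=-8 → posterior Normal(-37/64, 99/256)
obs 6: x=0 → posterior Normal(-37/75, 33/100)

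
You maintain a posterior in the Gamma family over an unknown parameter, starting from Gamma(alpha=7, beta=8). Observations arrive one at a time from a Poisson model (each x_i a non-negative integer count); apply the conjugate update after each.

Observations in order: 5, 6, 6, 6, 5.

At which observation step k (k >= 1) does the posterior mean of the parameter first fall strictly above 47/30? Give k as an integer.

k = 2

obs 1: x=5 → posterior Gamma(12, 9)
obs 2: x=6 → posterior Gamma(18, 10)
obs 3: x=6 → posterior Gamma(24, 11)
obs 4: x=6 → posterior Gamma(30, 12)
obs 5: x=5 → posterior Gamma(35, 13)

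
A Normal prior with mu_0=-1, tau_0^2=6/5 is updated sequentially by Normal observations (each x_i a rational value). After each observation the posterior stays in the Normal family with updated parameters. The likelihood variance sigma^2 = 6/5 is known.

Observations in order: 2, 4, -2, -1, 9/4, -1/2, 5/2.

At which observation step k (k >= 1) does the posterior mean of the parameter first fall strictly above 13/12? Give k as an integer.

obs 1: x=2 → posterior Normal(1/2, 3/5)
obs 2: x=4 → posterior Normal(5/3, 2/5)
obs 3: x=-2 → posterior Normal(3/4, 3/10)
obs 4: x=-1 → posterior Normal(2/5, 6/25)
obs 5: x=9/4 → posterior Normal(17/24, 1/5)
obs 6: x=-1/2 → posterior Normal(15/28, 6/35)
obs 7: x=5/2 → posterior Normal(25/32, 3/20)

k = 2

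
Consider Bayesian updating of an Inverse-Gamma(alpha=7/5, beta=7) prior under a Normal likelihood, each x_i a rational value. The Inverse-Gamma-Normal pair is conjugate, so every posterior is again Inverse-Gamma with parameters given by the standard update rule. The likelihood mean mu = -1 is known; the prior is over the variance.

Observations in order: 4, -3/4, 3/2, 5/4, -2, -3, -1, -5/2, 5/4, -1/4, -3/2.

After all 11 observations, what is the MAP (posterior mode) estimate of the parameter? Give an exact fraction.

635/158

obs 1: x=4 → posterior Inverse-Gamma(19/10, 39/2)
obs 2: x=-3/4 → posterior Inverse-Gamma(12/5, 625/32)
obs 3: x=3/2 → posterior Inverse-Gamma(29/10, 725/32)
obs 4: x=5/4 → posterior Inverse-Gamma(17/5, 403/16)
obs 5: x=-2 → posterior Inverse-Gamma(39/10, 411/16)
obs 6: x=-3 → posterior Inverse-Gamma(22/5, 443/16)
obs 7: x=-1 → posterior Inverse-Gamma(49/10, 443/16)
obs 8: x=-5/2 → posterior Inverse-Gamma(27/5, 461/16)
obs 9: x=5/4 → posterior Inverse-Gamma(59/10, 1003/32)
obs 10: x=-1/4 → posterior Inverse-Gamma(32/5, 253/8)
obs 11: x=-3/2 → posterior Inverse-Gamma(69/10, 127/4)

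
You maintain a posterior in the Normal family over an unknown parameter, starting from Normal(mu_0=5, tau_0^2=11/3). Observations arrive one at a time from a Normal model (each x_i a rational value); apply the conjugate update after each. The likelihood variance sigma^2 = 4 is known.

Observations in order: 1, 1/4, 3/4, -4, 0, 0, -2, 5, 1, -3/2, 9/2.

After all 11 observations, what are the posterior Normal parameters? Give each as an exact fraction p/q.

mu_0=115/133, tau_0^2=44/133

obs 1: x=1 → posterior Normal(71/23, 44/23)
obs 2: x=1/4 → posterior Normal(295/136, 22/17)
obs 3: x=3/4 → posterior Normal(82/45, 44/45)
obs 4: x=-4 → posterior Normal(19/28, 11/14)
obs 5: x=0 → posterior Normal(38/67, 44/67)
obs 6: x=0 → posterior Normal(19/39, 22/39)
obs 7: x=-2 → posterior Normal(16/89, 44/89)
obs 8: x=5 → posterior Normal(71/100, 11/25)
obs 9: x=1 → posterior Normal(82/111, 44/111)
obs 10: x=-3/2 → posterior Normal(131/244, 22/61)
obs 11: x=9/2 → posterior Normal(115/133, 44/133)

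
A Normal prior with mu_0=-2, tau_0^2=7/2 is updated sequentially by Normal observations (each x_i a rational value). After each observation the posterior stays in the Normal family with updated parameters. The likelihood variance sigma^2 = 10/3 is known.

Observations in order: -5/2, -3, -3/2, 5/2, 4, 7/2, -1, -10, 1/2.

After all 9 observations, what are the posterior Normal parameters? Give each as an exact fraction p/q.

mu_0=-395/418, tau_0^2=70/209

obs 1: x=-5/2 → posterior Normal(-185/82, 70/41)
obs 2: x=-3 → posterior Normal(-311/124, 35/31)
obs 3: x=-3/2 → posterior Normal(-187/83, 70/83)
obs 4: x=5/2 → posterior Normal(-269/208, 35/52)
obs 5: x=4 → posterior Normal(-101/250, 14/25)
obs 6: x=7/2 → posterior Normal(23/146, 35/73)
obs 7: x=-1 → posterior Normal(2/167, 70/167)
obs 8: x=-10 → posterior Normal(-52/47, 35/94)
obs 9: x=1/2 → posterior Normal(-395/418, 70/209)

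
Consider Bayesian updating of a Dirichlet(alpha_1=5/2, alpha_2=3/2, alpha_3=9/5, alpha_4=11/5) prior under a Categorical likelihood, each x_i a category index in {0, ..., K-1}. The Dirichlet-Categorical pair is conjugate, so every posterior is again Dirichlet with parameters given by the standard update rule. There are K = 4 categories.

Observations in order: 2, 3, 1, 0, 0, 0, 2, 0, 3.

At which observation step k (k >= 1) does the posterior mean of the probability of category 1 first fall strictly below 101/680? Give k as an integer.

k = 9

obs 1: x=2 → posterior Dirichlet(5/2, 3/2, 14/5, 11/5)
obs 2: x=3 → posterior Dirichlet(5/2, 3/2, 14/5, 16/5)
obs 3: x=1 → posterior Dirichlet(5/2, 5/2, 14/5, 16/5)
obs 4: x=0 → posterior Dirichlet(7/2, 5/2, 14/5, 16/5)
obs 5: x=0 → posterior Dirichlet(9/2, 5/2, 14/5, 16/5)
obs 6: x=0 → posterior Dirichlet(11/2, 5/2, 14/5, 16/5)
obs 7: x=2 → posterior Dirichlet(11/2, 5/2, 19/5, 16/5)
obs 8: x=0 → posterior Dirichlet(13/2, 5/2, 19/5, 16/5)
obs 9: x=3 → posterior Dirichlet(13/2, 5/2, 19/5, 21/5)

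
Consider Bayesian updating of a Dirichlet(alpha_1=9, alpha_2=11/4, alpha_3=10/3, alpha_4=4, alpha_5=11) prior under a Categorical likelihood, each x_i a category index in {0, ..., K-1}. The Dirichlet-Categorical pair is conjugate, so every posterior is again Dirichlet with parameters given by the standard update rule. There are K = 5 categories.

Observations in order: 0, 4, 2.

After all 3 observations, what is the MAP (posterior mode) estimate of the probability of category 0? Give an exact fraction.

108/337

obs 1: x=0 → posterior Dirichlet(10, 11/4, 10/3, 4, 11)
obs 2: x=4 → posterior Dirichlet(10, 11/4, 10/3, 4, 12)
obs 3: x=2 → posterior Dirichlet(10, 11/4, 13/3, 4, 12)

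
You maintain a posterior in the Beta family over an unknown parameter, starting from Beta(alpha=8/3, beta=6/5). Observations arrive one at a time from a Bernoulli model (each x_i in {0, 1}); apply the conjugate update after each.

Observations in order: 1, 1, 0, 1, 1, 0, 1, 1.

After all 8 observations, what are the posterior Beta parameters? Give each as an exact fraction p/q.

alpha=26/3, beta=16/5

obs 1: x=1 → posterior Beta(11/3, 6/5)
obs 2: x=1 → posterior Beta(14/3, 6/5)
obs 3: x=0 → posterior Beta(14/3, 11/5)
obs 4: x=1 → posterior Beta(17/3, 11/5)
obs 5: x=1 → posterior Beta(20/3, 11/5)
obs 6: x=0 → posterior Beta(20/3, 16/5)
obs 7: x=1 → posterior Beta(23/3, 16/5)
obs 8: x=1 → posterior Beta(26/3, 16/5)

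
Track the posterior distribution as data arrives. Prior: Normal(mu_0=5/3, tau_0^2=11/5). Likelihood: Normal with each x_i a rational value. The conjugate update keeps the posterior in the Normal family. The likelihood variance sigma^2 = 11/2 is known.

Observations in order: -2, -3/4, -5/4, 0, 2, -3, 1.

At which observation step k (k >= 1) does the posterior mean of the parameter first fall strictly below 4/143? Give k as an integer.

obs 1: x=-2 → posterior Normal(13/21, 11/7)
obs 2: x=-3/4 → posterior Normal(17/54, 11/9)
obs 3: x=-5/4 → posterior Normal(1/33, 1)
obs 4: x=0 → posterior Normal(1/39, 11/13)
obs 5: x=2 → posterior Normal(13/45, 11/15)
obs 6: x=-3 → posterior Normal(-5/51, 11/17)
obs 7: x=1 → posterior Normal(1/57, 11/19)

k = 4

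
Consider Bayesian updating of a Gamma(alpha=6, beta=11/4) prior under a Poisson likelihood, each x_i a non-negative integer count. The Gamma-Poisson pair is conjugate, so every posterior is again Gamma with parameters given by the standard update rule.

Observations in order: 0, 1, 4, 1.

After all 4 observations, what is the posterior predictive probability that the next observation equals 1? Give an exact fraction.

obs 1: x=0 → posterior Gamma(6, 15/4)
obs 2: x=1 → posterior Gamma(7, 19/4)
obs 3: x=4 → posterior Gamma(11, 23/4)
obs 4: x=1 → posterior Gamma(12, 27/4)

7204542494255957808/24417546297445042591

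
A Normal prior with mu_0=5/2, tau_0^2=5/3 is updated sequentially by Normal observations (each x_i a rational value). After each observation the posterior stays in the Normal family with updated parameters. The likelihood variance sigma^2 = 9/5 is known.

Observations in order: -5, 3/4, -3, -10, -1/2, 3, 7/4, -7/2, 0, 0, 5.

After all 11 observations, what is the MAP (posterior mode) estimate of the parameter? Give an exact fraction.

-110/151

obs 1: x=-5 → posterior Normal(-115/104, 45/52)
obs 2: x=3/4 → posterior Normal(-155/308, 45/77)
obs 3: x=-3 → posterior Normal(-455/408, 15/34)
obs 4: x=-10 → posterior Normal(-1455/508, 45/127)
obs 5: x=-1/2 → posterior Normal(-1505/608, 45/152)
obs 6: x=3 → posterior Normal(-1205/708, 15/59)
obs 7: x=7/4 → posterior Normal(-515/404, 45/202)
obs 8: x=-7/2 → posterior Normal(-345/227, 45/227)
obs 9: x=0 → posterior Normal(-115/84, 5/28)
obs 10: x=0 → posterior Normal(-345/277, 45/277)
obs 11: x=5 → posterior Normal(-110/151, 45/302)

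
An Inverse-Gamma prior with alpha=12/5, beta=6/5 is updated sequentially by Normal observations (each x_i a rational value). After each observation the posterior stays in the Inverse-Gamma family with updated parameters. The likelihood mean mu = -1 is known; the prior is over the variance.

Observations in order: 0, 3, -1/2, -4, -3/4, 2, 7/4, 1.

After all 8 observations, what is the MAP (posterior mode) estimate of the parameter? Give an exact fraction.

1971/592

obs 1: x=0 → posterior Inverse-Gamma(29/10, 17/10)
obs 2: x=3 → posterior Inverse-Gamma(17/5, 97/10)
obs 3: x=-1/2 → posterior Inverse-Gamma(39/10, 393/40)
obs 4: x=-4 → posterior Inverse-Gamma(22/5, 573/40)
obs 5: x=-3/4 → posterior Inverse-Gamma(49/10, 2297/160)
obs 6: x=2 → posterior Inverse-Gamma(27/5, 3017/160)
obs 7: x=7/4 → posterior Inverse-Gamma(59/10, 1811/80)
obs 8: x=1 → posterior Inverse-Gamma(32/5, 1971/80)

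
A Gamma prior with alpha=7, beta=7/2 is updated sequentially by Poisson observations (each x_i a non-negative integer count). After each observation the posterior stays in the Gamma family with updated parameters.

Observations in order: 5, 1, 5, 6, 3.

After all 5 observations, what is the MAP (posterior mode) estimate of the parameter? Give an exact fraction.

obs 1: x=5 → posterior Gamma(12, 9/2)
obs 2: x=1 → posterior Gamma(13, 11/2)
obs 3: x=5 → posterior Gamma(18, 13/2)
obs 4: x=6 → posterior Gamma(24, 15/2)
obs 5: x=3 → posterior Gamma(27, 17/2)

52/17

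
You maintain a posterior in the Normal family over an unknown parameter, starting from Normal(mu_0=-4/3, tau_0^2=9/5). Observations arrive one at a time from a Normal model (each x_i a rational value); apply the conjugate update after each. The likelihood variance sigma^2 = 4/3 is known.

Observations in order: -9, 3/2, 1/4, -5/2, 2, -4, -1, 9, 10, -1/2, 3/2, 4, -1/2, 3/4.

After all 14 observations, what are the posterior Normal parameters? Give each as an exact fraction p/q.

mu_0=1703/2388, tau_0^2=18/199

obs 1: x=-9 → posterior Normal(-809/141, 36/47)
obs 2: x=3/2 → posterior Normal(-1375/444, 18/37)
obs 3: x=1/4 → posterior Normal(-2669/1212, 36/101)
obs 4: x=-5/2 → posterior Normal(-3479/1536, 9/32)
obs 5: x=2 → posterior Normal(-2831/1860, 36/155)
obs 6: x=-4 → posterior Normal(-4127/2184, 18/91)
obs 7: x=-1 → posterior Normal(-4451/2508, 36/209)
obs 8: x=9 → posterior Normal(-1535/2832, 9/59)
obs 9: x=10 → posterior Normal(1705/3156, 36/263)
obs 10: x=-1/2 → posterior Normal(1543/3480, 18/145)
obs 11: x=3/2 → posterior Normal(2029/3804, 36/317)
obs 12: x=4 → posterior Normal(3325/4128, 9/86)
obs 13: x=-1/2 → posterior Normal(3163/4452, 36/371)
obs 14: x=3/4 → posterior Normal(1703/2388, 18/199)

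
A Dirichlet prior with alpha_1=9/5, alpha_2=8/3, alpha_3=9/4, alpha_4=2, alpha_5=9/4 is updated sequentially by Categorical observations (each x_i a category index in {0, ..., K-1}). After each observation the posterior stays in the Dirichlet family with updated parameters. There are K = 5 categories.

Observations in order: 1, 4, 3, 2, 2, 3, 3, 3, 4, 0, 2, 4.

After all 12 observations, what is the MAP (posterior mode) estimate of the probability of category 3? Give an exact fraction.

obs 1: x=1 → posterior Dirichlet(9/5, 11/3, 9/4, 2, 9/4)
obs 2: x=4 → posterior Dirichlet(9/5, 11/3, 9/4, 2, 13/4)
obs 3: x=3 → posterior Dirichlet(9/5, 11/3, 9/4, 3, 13/4)
obs 4: x=2 → posterior Dirichlet(9/5, 11/3, 13/4, 3, 13/4)
obs 5: x=2 → posterior Dirichlet(9/5, 11/3, 17/4, 3, 13/4)
obs 6: x=3 → posterior Dirichlet(9/5, 11/3, 17/4, 4, 13/4)
obs 7: x=3 → posterior Dirichlet(9/5, 11/3, 17/4, 5, 13/4)
obs 8: x=3 → posterior Dirichlet(9/5, 11/3, 17/4, 6, 13/4)
obs 9: x=4 → posterior Dirichlet(9/5, 11/3, 17/4, 6, 17/4)
obs 10: x=0 → posterior Dirichlet(14/5, 11/3, 17/4, 6, 17/4)
obs 11: x=2 → posterior Dirichlet(14/5, 11/3, 21/4, 6, 17/4)
obs 12: x=4 → posterior Dirichlet(14/5, 11/3, 21/4, 6, 21/4)

150/539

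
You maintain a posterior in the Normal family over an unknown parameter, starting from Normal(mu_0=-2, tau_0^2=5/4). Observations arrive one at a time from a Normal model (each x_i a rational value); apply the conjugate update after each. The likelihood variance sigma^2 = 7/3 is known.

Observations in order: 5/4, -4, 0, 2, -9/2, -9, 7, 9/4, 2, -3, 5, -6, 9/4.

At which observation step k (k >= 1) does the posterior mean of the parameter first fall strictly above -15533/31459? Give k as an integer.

k = 11

obs 1: x=5/4 → posterior Normal(-149/172, 35/43)
obs 2: x=-4 → posterior Normal(-389/232, 35/58)
obs 3: x=0 → posterior Normal(-389/292, 35/73)
obs 4: x=2 → posterior Normal(-269/352, 35/88)
obs 5: x=-9/2 → posterior Normal(-539/412, 35/103)
obs 6: x=-9 → posterior Normal(-1079/472, 35/118)
obs 7: x=7 → posterior Normal(-659/532, 5/19)
obs 8: x=9/4 → posterior Normal(-131/148, 35/148)
obs 9: x=2 → posterior Normal(-101/163, 35/163)
obs 10: x=-3 → posterior Normal(-73/89, 35/178)
obs 11: x=5 → posterior Normal(-71/193, 35/193)
obs 12: x=-6 → posterior Normal(-161/208, 35/208)
obs 13: x=9/4 → posterior Normal(-509/892, 35/223)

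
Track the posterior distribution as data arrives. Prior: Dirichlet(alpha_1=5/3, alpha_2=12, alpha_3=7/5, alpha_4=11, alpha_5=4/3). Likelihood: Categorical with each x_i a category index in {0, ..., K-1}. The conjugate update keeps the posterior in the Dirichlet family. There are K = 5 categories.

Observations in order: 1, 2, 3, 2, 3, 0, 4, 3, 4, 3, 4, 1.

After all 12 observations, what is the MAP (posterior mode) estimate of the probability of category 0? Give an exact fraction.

obs 1: x=1 → posterior Dirichlet(5/3, 13, 7/5, 11, 4/3)
obs 2: x=2 → posterior Dirichlet(5/3, 13, 12/5, 11, 4/3)
obs 3: x=3 → posterior Dirichlet(5/3, 13, 12/5, 12, 4/3)
obs 4: x=2 → posterior Dirichlet(5/3, 13, 17/5, 12, 4/3)
obs 5: x=3 → posterior Dirichlet(5/3, 13, 17/5, 13, 4/3)
obs 6: x=0 → posterior Dirichlet(8/3, 13, 17/5, 13, 4/3)
obs 7: x=4 → posterior Dirichlet(8/3, 13, 17/5, 13, 7/3)
obs 8: x=3 → posterior Dirichlet(8/3, 13, 17/5, 14, 7/3)
obs 9: x=4 → posterior Dirichlet(8/3, 13, 17/5, 14, 10/3)
obs 10: x=3 → posterior Dirichlet(8/3, 13, 17/5, 15, 10/3)
obs 11: x=4 → posterior Dirichlet(8/3, 13, 17/5, 15, 13/3)
obs 12: x=1 → posterior Dirichlet(8/3, 14, 17/5, 15, 13/3)

25/516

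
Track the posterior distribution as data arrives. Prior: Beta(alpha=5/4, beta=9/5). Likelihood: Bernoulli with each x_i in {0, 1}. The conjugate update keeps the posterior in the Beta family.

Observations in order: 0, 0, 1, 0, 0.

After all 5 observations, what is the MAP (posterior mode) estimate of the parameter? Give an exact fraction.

obs 1: x=0 → posterior Beta(5/4, 14/5)
obs 2: x=0 → posterior Beta(5/4, 19/5)
obs 3: x=1 → posterior Beta(9/4, 19/5)
obs 4: x=0 → posterior Beta(9/4, 24/5)
obs 5: x=0 → posterior Beta(9/4, 29/5)

25/121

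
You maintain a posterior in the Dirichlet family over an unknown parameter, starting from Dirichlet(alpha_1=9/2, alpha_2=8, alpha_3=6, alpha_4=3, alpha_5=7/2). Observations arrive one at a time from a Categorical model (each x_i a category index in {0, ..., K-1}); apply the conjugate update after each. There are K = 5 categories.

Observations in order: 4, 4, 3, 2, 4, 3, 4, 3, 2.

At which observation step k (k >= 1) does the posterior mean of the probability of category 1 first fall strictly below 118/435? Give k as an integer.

obs 1: x=4 → posterior Dirichlet(9/2, 8, 6, 3, 9/2)
obs 2: x=4 → posterior Dirichlet(9/2, 8, 6, 3, 11/2)
obs 3: x=3 → posterior Dirichlet(9/2, 8, 6, 4, 11/2)
obs 4: x=2 → posterior Dirichlet(9/2, 8, 7, 4, 11/2)
obs 5: x=4 → posterior Dirichlet(9/2, 8, 7, 4, 13/2)
obs 6: x=3 → posterior Dirichlet(9/2, 8, 7, 5, 13/2)
obs 7: x=4 → posterior Dirichlet(9/2, 8, 7, 5, 15/2)
obs 8: x=3 → posterior Dirichlet(9/2, 8, 7, 6, 15/2)
obs 9: x=2 → posterior Dirichlet(9/2, 8, 8, 6, 15/2)

k = 5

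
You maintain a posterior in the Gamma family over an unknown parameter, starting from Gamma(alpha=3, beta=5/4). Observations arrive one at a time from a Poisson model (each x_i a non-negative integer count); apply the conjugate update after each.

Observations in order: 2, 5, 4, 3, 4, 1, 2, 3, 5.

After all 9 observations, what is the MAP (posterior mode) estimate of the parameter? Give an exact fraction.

124/41

obs 1: x=2 → posterior Gamma(5, 9/4)
obs 2: x=5 → posterior Gamma(10, 13/4)
obs 3: x=4 → posterior Gamma(14, 17/4)
obs 4: x=3 → posterior Gamma(17, 21/4)
obs 5: x=4 → posterior Gamma(21, 25/4)
obs 6: x=1 → posterior Gamma(22, 29/4)
obs 7: x=2 → posterior Gamma(24, 33/4)
obs 8: x=3 → posterior Gamma(27, 37/4)
obs 9: x=5 → posterior Gamma(32, 41/4)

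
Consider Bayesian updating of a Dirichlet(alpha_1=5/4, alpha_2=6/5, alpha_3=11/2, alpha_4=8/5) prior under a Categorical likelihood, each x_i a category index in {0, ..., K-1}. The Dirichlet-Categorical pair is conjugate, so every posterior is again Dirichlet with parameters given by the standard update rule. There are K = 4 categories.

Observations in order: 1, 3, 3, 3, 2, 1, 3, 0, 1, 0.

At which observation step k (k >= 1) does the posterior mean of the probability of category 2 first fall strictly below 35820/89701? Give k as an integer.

obs 1: x=1 → posterior Dirichlet(5/4, 11/5, 11/2, 8/5)
obs 2: x=3 → posterior Dirichlet(5/4, 11/5, 11/2, 13/5)
obs 3: x=3 → posterior Dirichlet(5/4, 11/5, 11/2, 18/5)
obs 4: x=3 → posterior Dirichlet(5/4, 11/5, 11/2, 23/5)
obs 5: x=2 → posterior Dirichlet(5/4, 11/5, 13/2, 23/5)
obs 6: x=1 → posterior Dirichlet(5/4, 16/5, 13/2, 23/5)
obs 7: x=3 → posterior Dirichlet(5/4, 16/5, 13/2, 28/5)
obs 8: x=0 → posterior Dirichlet(9/4, 16/5, 13/2, 28/5)
obs 9: x=1 → posterior Dirichlet(9/4, 21/5, 13/2, 28/5)
obs 10: x=0 → posterior Dirichlet(13/4, 21/5, 13/2, 28/5)

k = 7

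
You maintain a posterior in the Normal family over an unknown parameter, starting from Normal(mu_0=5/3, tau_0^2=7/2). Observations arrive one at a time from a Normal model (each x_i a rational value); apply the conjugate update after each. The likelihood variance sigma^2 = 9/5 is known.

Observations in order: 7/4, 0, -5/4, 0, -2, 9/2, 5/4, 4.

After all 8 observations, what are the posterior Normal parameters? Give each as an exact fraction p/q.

mu_0=1275/1192, tau_0^2=63/298

obs 1: x=7/4 → posterior Normal(365/212, 63/53)
obs 2: x=0 → posterior Normal(365/352, 63/88)
obs 3: x=-5/4 → posterior Normal(95/246, 21/41)
obs 4: x=0 → posterior Normal(95/316, 63/158)
obs 5: x=-2 → posterior Normal(-45/386, 63/193)
obs 6: x=9/2 → posterior Normal(45/76, 21/76)
obs 7: x=5/4 → posterior Normal(715/1052, 63/263)
obs 8: x=4 → posterior Normal(1275/1192, 63/298)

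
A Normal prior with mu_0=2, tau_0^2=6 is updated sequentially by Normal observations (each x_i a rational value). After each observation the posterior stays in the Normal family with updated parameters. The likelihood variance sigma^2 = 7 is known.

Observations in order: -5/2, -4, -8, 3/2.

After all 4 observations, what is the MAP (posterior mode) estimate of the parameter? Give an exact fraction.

obs 1: x=-5/2 → posterior Normal(-1/13, 42/13)
obs 2: x=-4 → posterior Normal(-25/19, 42/19)
obs 3: x=-8 → posterior Normal(-73/25, 42/25)
obs 4: x=3/2 → posterior Normal(-64/31, 42/31)

-64/31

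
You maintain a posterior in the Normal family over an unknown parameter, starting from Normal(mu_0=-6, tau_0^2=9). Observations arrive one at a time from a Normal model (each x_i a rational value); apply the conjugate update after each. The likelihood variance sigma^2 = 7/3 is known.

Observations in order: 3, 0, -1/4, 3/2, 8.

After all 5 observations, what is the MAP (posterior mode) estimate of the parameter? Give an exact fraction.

1155/568

obs 1: x=3 → posterior Normal(39/34, 63/34)
obs 2: x=0 → posterior Normal(39/61, 63/61)
obs 3: x=-1/4 → posterior Normal(129/352, 63/88)
obs 4: x=3/2 → posterior Normal(291/460, 63/115)
obs 5: x=8 → posterior Normal(1155/568, 63/142)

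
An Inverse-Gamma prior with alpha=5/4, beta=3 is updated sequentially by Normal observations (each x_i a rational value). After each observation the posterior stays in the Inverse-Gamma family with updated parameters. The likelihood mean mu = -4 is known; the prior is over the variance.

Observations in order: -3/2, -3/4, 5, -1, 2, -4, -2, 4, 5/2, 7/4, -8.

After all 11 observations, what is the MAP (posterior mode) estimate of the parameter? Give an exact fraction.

obs 1: x=-3/2 → posterior Inverse-Gamma(7/4, 49/8)
obs 2: x=-3/4 → posterior Inverse-Gamma(9/4, 365/32)
obs 3: x=5 → posterior Inverse-Gamma(11/4, 1661/32)
obs 4: x=-1 → posterior Inverse-Gamma(13/4, 1805/32)
obs 5: x=2 → posterior Inverse-Gamma(15/4, 2381/32)
obs 6: x=-4 → posterior Inverse-Gamma(17/4, 2381/32)
obs 7: x=-2 → posterior Inverse-Gamma(19/4, 2445/32)
obs 8: x=4 → posterior Inverse-Gamma(21/4, 3469/32)
obs 9: x=5/2 → posterior Inverse-Gamma(23/4, 4145/32)
obs 10: x=7/4 → posterior Inverse-Gamma(25/4, 2337/16)
obs 11: x=-8 → posterior Inverse-Gamma(27/4, 2465/16)

2465/124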